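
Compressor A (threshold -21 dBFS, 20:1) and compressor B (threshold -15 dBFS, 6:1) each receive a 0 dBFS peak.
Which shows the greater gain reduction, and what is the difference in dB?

A, by 7.45 dB

A: 21 dB over, compressed to 1.05 dB over, so 19.95 dB of GR.
B: 15 dB over, compressed to 2.5 dB over, so 12.5 dB of GR.
A reduces 7.45 dB more.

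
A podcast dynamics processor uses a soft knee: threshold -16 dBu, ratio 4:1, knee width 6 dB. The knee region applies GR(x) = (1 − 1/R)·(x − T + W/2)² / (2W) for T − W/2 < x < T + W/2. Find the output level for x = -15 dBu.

-16 dBu

x − T + W/2 = -15 − (-16) + 3 = 4.
GR = (1 − 1/4) × 4² / 12 = 0.75 × 16 / 12 = 1 dB.
Output = -15 − 1 = -16 dBu.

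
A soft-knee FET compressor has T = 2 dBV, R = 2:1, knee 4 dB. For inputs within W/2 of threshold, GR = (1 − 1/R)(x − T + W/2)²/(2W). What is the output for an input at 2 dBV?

x − T + W/2 = 2 − 2 + 2 = 2.
GR = (1 − 1/2) × 2² / 8 = 0.5 × 4 / 8 = 0.25 dB.
Output = 2 − 0.25 = 1.75 dBV.

1.75 dBV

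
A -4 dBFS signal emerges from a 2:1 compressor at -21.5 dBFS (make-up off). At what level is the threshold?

Input is 35 dB above T (since output overshoot × R = input overshoot: (-21.5 − T)·2 = -4 − T gives T = -39 dBFS).
Check: -39 + (-4 − (-39))/2 = -39 + 17.5 = -21.5 dBFS. ✓

-39 dBFS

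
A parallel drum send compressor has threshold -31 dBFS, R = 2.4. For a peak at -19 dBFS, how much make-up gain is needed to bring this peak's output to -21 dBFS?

Overshoot 12 dB → 12/2.4 = 5 dB after compression, so the compressed level is -31 + 5 = -26 dBFS.
Make-up = target − compressed = -21 − (-26) = 5 dB.

5 dB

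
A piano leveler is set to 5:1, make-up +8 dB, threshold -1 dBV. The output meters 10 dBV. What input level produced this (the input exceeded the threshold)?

Remove make-up: 10 − 8 = 2 dBV.
The compressed level sits 2 − (-1) = 3 dB over threshold.
Input overshoot = R × output overshoot = 15 dB → input = -1 + 15 = 14 dBV.

14 dBV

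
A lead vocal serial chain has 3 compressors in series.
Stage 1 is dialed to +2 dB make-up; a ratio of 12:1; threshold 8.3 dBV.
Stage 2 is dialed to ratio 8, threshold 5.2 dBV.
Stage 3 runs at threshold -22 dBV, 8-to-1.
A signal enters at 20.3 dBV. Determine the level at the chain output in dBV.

Stage 1: 20.3 dBV is 12 dB over 8.3 dBV; at 12:1 that becomes 1 dB over, giving 9.3 dBV; +2 dB make-up → 11.3 dBV.
Stage 2: overshoot 6.1 dB → 6.1/8 = 0.7625 dB → 5.9625 dBV.
Stage 3: 5.9625 dBV is 27.9625 dB over -22 dBV; at 8:1 that becomes 3.495312 dB over, giving -18.504687 dBV.

-18.504687 dBV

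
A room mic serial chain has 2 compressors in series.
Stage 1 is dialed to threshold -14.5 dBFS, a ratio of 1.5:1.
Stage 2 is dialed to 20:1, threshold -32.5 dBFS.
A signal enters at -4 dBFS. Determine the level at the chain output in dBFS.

-31.25 dBFS

Stage 1: -4 dBFS is 10.5 dB over -14.5 dBFS; at 1.5:1 that becomes 7 dB over, giving -7.5 dBFS.
Stage 2: 25 dB above -32.5 dBFS, reduced 20:1 to 1.25 dB above → -31.25 dBFS.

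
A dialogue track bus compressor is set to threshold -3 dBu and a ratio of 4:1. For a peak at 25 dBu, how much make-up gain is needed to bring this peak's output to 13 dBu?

9 dB

Overshoot 28 dB → 28/4 = 7 dB after compression, so the compressed level is -3 + 7 = 4 dBu.
Make-up = target − compressed = 13 − 4 = 9 dB.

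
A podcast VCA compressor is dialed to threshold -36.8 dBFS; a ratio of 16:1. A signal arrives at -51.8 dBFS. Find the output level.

-51.8 dBFS is 15 dB below the -36.8 dBFS threshold, so no gain reduction is applied.
Output = input = -51.8 dBFS.

-51.8 dBFS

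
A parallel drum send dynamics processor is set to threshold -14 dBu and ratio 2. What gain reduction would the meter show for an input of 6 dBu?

6 dBu exceeds the threshold by 20 dB.
After 2:1 compression the overshoot becomes 20/2 = 10 dB.
GR = overshoot in − overshoot out = 20 − 10 = 10 dB.

10 dB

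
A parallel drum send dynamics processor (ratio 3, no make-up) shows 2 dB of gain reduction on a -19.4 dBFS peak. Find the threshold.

Let T be the threshold. Output overshoot = (input overshoot)/R, so -21.4 − T = (-19.4 − T)/3.
3·(-21.4 − T) = -19.4 − T → 2·T = -64.2 − (-19.4) = -44.8.
T = -44.8/2 = -22.4 dBFS.

-22.4 dBFS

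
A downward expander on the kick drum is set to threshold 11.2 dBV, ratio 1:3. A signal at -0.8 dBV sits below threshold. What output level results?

-24.8 dBV

Undershoot = 11.2 − (-0.8) = 12 dB.
At 1:3, that expands to 36 dB under threshold.
Output = 11.2 − 36 = -24.8 dBV.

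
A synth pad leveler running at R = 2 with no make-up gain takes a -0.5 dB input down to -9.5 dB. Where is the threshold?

-18.5 dB

Gain reduction = -0.5 − (-9.5) = 9 dB; output overshoot = GR / (R − 1) = 9 / 1 = 9 dB.
Threshold = output − output overshoot = -9.5 − 9 = -18.5 dB.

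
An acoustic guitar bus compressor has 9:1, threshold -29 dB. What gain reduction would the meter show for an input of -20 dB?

8 dB

-20 dB exceeds the threshold by 9 dB.
A 9:1 ratio leaves 1 dB of that excess.
Gain reduction = 9 − 1 = 8 dB.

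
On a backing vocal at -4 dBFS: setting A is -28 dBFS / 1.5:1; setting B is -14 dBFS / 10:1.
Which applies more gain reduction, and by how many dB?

A: GR = 24 − 24/1.5 = 8 dB.
B: GR = 10 − 10/10 = 9 dB.
B reduces 1 dB more.

B, by 1 dB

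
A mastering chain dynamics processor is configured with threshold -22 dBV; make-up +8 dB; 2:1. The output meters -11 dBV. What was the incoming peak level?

-16 dBV

Stripping the +8 dB make-up gives -19 dBV at the gain stage.
That's 3 dB above the -22 dBV threshold.
Input overshoot = R × output overshoot = 6 dB → input = -22 + 6 = -16 dBV.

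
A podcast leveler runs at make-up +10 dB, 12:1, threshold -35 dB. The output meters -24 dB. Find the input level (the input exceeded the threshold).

-23 dB

Before make-up, the level was -24 − 10 = -34 dB.
Post-compression overshoot = -34 − (-35) = 1 dB.
Before 12:1 compression the overshoot was 1 × 12 = 12 dB, so input = -35 + 12 = -23 dB.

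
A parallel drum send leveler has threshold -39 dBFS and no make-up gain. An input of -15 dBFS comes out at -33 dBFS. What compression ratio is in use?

4:1

Input overshoot = -15 − (-39) = 24 dB; output overshoot = -33 − (-39) = 6 dB.
Ratio = 24 / 6 = 4.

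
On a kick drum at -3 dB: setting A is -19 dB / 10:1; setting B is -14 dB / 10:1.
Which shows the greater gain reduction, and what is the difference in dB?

A, by 4.5 dB

A: overshoot 16 dB → output overshoot 1.6 dB → GR 14.4 dB.
B: overshoot 11 dB → output overshoot 1.1 dB → GR 9.9 dB.
A applies 4.5 dB more gain reduction.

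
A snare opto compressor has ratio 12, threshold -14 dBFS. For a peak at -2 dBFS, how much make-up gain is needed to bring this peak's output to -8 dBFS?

5 dB

The peak compresses to -14 + 12/12 = -13 dBFS.
To reach -8 dBFS requires -8 − (-13) = 5 dB of make-up.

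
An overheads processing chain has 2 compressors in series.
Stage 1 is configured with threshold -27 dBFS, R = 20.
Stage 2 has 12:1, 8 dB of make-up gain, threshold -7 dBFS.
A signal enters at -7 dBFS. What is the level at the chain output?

-18 dBFS

Stage 1: overshoot 20 dB → 20/20 = 1 dB → -26 dBFS.
Stage 2: -26 dBFS ≤ -7 dBFS, so stage 2 doesn't engage; make-up brings it to -18 dBFS.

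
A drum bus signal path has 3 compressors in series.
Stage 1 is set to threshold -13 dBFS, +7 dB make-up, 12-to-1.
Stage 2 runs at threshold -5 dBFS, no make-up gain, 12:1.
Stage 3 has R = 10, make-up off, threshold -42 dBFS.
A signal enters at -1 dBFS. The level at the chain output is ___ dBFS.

-38.3 dBFS

Stage 1: overshoot 12 dB → 12/12 = 1 dB → -12 dBFS; +7 dB make-up → -5 dBFS.
Stage 2: below threshold (-5 ≤ -5); passes unchanged; output -5 dBFS.
Stage 3: 37 dB above -42 dBFS, reduced 10:1 to 3.7 dB above → -38.3 dBFS.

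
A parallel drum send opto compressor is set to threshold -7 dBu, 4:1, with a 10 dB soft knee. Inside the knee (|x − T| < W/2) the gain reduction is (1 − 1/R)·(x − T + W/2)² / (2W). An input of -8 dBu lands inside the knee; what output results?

-8.6 dBu

x − T + W/2 = -8 − (-7) + 5 = 4.
GR = (1 − 1/4) × 4² / 20 = 0.75 × 16 / 20 = 0.6 dB.
Output = -8 − 0.6 = -8.6 dBu.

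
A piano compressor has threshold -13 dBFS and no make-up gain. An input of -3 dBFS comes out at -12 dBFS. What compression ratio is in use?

10:1

Input overshoot = -3 − (-13) = 10 dB; output overshoot = -12 − (-13) = 1 dB.
Ratio = 10 / 1 = 10.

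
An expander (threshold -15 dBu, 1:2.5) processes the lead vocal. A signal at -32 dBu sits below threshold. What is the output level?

Undershoot = (-15) − (-32) = 17 dB.
At 1:2.5, that expands to 42.5 dB under threshold.
Output = -15 − 42.5 = -57.5 dBu.

-57.5 dBu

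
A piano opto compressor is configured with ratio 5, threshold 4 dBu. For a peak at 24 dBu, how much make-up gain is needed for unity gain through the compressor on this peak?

The peak compresses to 4 + 20/5 = 8 dBu.
To reach 24 dBu requires 24 − 8 = 16 dB of make-up.

16 dB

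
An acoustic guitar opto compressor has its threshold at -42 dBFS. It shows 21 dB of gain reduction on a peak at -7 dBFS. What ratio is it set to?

Input overshoot = -7 − (-42) = 35 dB.
Output overshoot = 35 − 21 = 14 dB.
Ratio = input overshoot / output overshoot = 35 / 14 = 2.5.

2.5:1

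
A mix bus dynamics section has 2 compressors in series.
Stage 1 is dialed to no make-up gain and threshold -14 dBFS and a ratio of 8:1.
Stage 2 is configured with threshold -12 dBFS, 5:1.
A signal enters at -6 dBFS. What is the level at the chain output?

Stage 1: -6 dBFS is 8 dB over -14 dBFS; at 8:1 that becomes 1 dB over, giving -13 dBFS.
Stage 2: -13 dBFS is at or below the -12 dBFS threshold — no compression; output -13 dBFS.

-13 dBFS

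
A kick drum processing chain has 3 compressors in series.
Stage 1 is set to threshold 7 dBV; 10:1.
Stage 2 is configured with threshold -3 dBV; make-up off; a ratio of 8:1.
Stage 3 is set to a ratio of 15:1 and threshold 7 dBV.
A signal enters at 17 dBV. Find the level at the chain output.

Stage 1: 10 dB above 7 dBV, reduced 10:1 to 1 dB above → 8 dBV.
Stage 2: overshoot 11 dB → 11/8 = 1.375 dB → -1.625 dBV.
Stage 3: below threshold (-1.625 ≤ 7); passes unchanged; output -1.625 dBV.

-1.625 dBV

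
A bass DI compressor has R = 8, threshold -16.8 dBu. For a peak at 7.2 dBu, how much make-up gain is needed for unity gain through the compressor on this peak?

21 dB

Overshoot 24 dB → 24/8 = 3 dB after compression, so the compressed level is -16.8 + 3 = -13.8 dBu.
Make-up = target − compressed = 7.2 − (-13.8) = 21 dB.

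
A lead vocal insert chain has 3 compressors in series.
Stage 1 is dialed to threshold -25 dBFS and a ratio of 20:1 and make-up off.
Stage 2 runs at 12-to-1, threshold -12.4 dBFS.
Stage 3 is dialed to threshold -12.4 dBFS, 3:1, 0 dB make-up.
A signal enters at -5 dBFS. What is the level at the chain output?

-24 dBFS

Stage 1: -5 dBFS is 20 dB over -25 dBFS; at 20:1 that becomes 1 dB over, giving -24 dBFS.
Stage 2: -24 dBFS ≤ -12.4 dBFS, so stage 2 doesn't engage; output -24 dBFS.
Stage 3: below threshold (-24 ≤ -12.4); passes unchanged; output -24 dBFS.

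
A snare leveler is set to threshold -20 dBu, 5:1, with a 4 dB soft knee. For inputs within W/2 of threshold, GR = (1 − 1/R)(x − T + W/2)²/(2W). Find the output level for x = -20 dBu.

-20.4 dBu

x − T + W/2 = -20 − (-20) + 2 = 2.
GR = (1 − 1/5) × 2² / 8 = 0.8 × 4 / 8 = 0.4 dB.
Output = -20 − 0.4 = -20.4 dBu.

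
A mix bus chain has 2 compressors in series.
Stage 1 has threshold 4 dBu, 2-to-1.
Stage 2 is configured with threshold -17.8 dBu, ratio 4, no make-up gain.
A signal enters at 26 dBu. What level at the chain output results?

Stage 1: overshoot 22 dB → 22/2 = 11 dB → 15 dBu.
Stage 2: overshoot 32.8 dB → 32.8/4 = 8.2 dB → -9.6 dBu.

-9.6 dBu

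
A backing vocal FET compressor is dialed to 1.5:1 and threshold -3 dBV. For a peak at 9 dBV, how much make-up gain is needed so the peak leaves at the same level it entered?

4 dB

Without make-up, output = threshold + overshoot/1.5 = -3 + 8 = 5 dBV.
Gap to target: 4 dB.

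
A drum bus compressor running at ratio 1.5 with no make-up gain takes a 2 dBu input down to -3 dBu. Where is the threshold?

-13 dBu

Gain reduction = 2 − (-3) = 5 dB; output overshoot = GR / (R − 1) = 5 / 0.5 = 10 dB.
Threshold = output − output overshoot = -3 − 10 = -13 dBu.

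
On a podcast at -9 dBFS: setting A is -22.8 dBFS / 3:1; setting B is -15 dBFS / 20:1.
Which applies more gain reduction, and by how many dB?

A: overshoot 13.8 dB → output overshoot 4.6 dB → GR 9.2 dB.
B: overshoot 6 dB → output overshoot 0.3 dB → GR 5.7 dB.
A reduces 3.5 dB more.

A, by 3.5 dB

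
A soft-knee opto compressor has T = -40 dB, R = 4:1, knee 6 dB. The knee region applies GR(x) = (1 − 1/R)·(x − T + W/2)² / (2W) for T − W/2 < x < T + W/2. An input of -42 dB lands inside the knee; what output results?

-42.0625 dB

x − T + W/2 = -42 − (-40) + 3 = 1.
GR = (1 − 1/4) × 1² / 12 = 0.75 × 1 / 12 = 0.0625 dB.
Output = -42 − 0.0625 = -42.0625 dB.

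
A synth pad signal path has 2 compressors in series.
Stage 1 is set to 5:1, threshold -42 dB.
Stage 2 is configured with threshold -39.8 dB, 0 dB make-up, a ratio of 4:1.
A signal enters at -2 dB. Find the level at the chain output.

-38.35 dB

Stage 1: overshoot 40 dB → 40/5 = 8 dB → -34 dB.
Stage 2: -34 dB is 5.8 dB over -39.8 dB; at 4:1 that becomes 1.45 dB over, giving -38.35 dB.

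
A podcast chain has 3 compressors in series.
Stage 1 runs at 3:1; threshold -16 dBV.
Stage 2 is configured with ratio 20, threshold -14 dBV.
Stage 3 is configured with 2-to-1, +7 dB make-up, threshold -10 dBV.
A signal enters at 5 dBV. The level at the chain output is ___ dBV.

-6.75 dBV

Stage 1: 5 dBV is 21 dB over -16 dBV; at 3:1 that becomes 7 dB over, giving -9 dBV.
Stage 2: overshoot 5 dB → 5/20 = 0.25 dB → -13.75 dBV.
Stage 3: -13.75 dBV ≤ -10 dBV, so stage 3 doesn't engage; make-up brings it to -6.75 dBV.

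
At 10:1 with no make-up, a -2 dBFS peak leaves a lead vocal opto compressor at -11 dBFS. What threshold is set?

Gain reduction = -2 − (-11) = 9 dB; output overshoot = GR / (R − 1) = 9 / 9 = 1 dB.
Threshold = output − output overshoot = -11 − 1 = -12 dBFS.

-12 dBFS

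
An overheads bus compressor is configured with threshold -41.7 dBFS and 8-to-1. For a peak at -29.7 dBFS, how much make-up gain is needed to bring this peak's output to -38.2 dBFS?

Overshoot 12 dB → 12/8 = 1.5 dB after compression, so the compressed level is -41.7 + 1.5 = -40.2 dBFS.
Make-up = target − compressed = -38.2 − (-40.2) = 2 dB.

2 dB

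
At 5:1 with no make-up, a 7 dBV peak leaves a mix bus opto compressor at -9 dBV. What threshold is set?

-13 dBV

Input is 20 dB above T (since output overshoot × R = input overshoot: (-9 − T)·5 = 7 − T gives T = -13 dBV).
Check: -13 + (7 − (-13))/5 = -13 + 4 = -9 dBV. ✓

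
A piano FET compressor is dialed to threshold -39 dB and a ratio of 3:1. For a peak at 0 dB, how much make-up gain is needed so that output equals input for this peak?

26 dB

The peak compresses to -39 + 39/3 = -26 dB.
To reach 0 dB requires 0 − (-26) = 26 dB of make-up.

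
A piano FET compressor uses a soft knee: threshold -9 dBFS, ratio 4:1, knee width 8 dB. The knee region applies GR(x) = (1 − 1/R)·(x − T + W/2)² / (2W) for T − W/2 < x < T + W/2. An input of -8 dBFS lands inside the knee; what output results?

-9.171875 dBFS

x − T + W/2 = -8 − (-9) + 4 = 5.
GR = (1 − 1/4) × 5² / 16 = 0.75 × 25 / 16 = 1.171875 dB.
Output = -8 − 1.171875 = -9.171875 dBFS.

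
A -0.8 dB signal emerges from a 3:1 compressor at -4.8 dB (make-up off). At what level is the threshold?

-6.8 dB

Gain reduction = -0.8 − (-4.8) = 4 dB; output overshoot = GR / (R − 1) = 4 / 2 = 2 dB.
Threshold = output − output overshoot = -4.8 − 2 = -6.8 dB.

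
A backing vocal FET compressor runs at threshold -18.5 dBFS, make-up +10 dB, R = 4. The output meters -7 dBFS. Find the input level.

Before make-up, the level was -7 − 10 = -17 dBFS.
Post-compression overshoot = -17 − (-18.5) = 1.5 dB.
Before 4:1 compression the overshoot was 1.5 × 4 = 6 dB, so input = -18.5 + 6 = -12.5 dBFS.

-12.5 dBFS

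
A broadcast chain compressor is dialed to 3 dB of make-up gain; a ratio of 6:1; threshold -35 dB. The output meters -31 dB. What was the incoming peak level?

Remove make-up: -31 − 3 = -34 dB.
That's 1 dB above the -35 dB threshold.
Undo the ratio: input overshoot = 1 × 6 = 6 dB, giving input = -29 dB.

-29 dB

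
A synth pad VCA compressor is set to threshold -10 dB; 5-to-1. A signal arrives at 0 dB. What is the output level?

-8 dB

Overshoot: 0 − (-10) = 10 dB.
5:1 compression reduces that to 10/5 = 2 dB over.
Output = -10 + 2 = -8 dB.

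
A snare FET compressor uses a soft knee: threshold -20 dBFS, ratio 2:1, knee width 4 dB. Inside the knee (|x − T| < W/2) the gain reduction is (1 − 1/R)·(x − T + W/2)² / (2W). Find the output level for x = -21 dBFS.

x − T + W/2 = -21 − (-20) + 2 = 1.
GR = (1 − 1/2) × 1² / 8 = 0.5 × 1 / 8 = 0.0625 dB.
Output = -21 − 0.0625 = -21.0625 dBFS.

-21.0625 dBFS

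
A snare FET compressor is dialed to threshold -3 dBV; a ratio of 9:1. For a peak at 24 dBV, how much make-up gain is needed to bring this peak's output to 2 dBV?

The peak compresses to -3 + 27/9 = 0 dBV.
To reach 2 dBV requires 2 − 0 = 2 dB of make-up.

2 dB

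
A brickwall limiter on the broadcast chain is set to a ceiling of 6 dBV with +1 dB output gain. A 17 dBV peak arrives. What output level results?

A brickwall limiter is an ∞:1 compressor: any input above the ceiling is clamped to 6 dBV.
Output gain then adds 1 dB: 6 + 1 = 7 dBV.

7 dBV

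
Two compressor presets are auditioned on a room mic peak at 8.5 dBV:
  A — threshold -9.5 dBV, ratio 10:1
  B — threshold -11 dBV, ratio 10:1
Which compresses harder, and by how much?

A: overshoot 18 dB → output overshoot 1.8 dB → GR 16.2 dB.
B: overshoot 19.5 dB → output overshoot 1.95 dB → GR 17.55 dB.
Difference: 1.35 dB in favour of B.

B, by 1.35 dB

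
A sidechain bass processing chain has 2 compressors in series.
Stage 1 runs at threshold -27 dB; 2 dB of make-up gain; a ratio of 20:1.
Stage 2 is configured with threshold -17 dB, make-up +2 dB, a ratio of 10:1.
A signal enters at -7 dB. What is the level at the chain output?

-22 dB

Stage 1: 20 dB above -27 dB, reduced 20:1 to 1 dB above → -26 dB; +2 dB make-up → -24 dB.
Stage 2: below threshold (-24 ≤ -17); passes unchanged; make-up brings it to -22 dB.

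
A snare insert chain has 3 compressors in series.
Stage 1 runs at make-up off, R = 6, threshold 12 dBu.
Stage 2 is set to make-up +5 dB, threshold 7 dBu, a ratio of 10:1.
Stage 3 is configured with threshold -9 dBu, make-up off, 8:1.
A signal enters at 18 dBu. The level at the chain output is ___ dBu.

Stage 1: 18 dBu is 6 dB over 12 dBu; at 6:1 that becomes 1 dB over, giving 13 dBu.
Stage 2: overshoot 6 dB → 6/10 = 0.6 dB → 7.6 dBu; +5 dB make-up → 12.6 dBu.
Stage 3: 12.6 dBu is 21.6 dB over -9 dBu; at 8:1 that becomes 2.7 dB over, giving -6.3 dBu.

-6.3 dBu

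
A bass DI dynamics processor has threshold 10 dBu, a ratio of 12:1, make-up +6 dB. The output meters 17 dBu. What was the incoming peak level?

Before make-up, the level was 17 − 6 = 11 dBu.
That's 1 dB above the 10 dBu threshold.
Undo the ratio: input overshoot = 1 × 12 = 12 dB, giving input = 22 dBu.

22 dBu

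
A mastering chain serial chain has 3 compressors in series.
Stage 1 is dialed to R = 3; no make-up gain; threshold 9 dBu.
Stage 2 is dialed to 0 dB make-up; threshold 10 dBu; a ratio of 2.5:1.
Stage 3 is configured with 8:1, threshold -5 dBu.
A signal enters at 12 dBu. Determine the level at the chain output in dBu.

-3.125 dBu

Stage 1: 12 dBu is 3 dB over 9 dBu; at 3:1 that becomes 1 dB over, giving 10 dBu.
Stage 2: below threshold (10 ≤ 10); passes unchanged; output 10 dBu.
Stage 3: overshoot 15 dB → 15/8 = 1.875 dB → -3.125 dBu.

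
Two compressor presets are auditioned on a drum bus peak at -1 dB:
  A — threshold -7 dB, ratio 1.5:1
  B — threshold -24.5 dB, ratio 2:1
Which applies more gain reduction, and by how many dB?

B, by 9.75 dB

A: GR = 6 − 6/1.5 = 2 dB.
B: GR = 23.5 − 23.5/2 = 11.75 dB.
Difference: 9.75 dB in favour of B.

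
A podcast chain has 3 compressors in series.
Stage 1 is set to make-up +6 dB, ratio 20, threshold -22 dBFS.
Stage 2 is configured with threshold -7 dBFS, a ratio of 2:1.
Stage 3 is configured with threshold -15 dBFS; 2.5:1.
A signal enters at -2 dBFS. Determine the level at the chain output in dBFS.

Stage 1: overshoot 20 dB → 20/20 = 1 dB → -21 dBFS; +6 dB make-up → -15 dBFS.
Stage 2: -15 dBFS ≤ -7 dBFS, so stage 2 doesn't engage; output -15 dBFS.
Stage 3: below threshold (-15 ≤ -15); passes unchanged; output -15 dBFS.

-15 dBFS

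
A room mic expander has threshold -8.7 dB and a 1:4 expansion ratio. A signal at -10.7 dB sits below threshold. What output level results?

Below threshold, a 1:4 expander applies gain = (4−1)×(T − x) of attenuation.
(4−1) × 2 = 6 dB, so output = -10.7 − 6 = -16.7 dB.

-16.7 dB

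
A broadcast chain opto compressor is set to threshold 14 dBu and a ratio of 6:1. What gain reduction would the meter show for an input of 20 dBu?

5 dB

Overshoot = 20 − 14 = 6 dB.
A 6:1 ratio leaves 1 dB of that excess.
So the signal is attenuated by 6 − 1 = 5 dB.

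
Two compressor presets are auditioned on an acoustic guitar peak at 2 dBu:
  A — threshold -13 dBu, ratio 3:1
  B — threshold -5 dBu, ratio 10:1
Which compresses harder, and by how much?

A: overshoot 15 dB → output overshoot 5 dB → GR 10 dB.
B: overshoot 7 dB → output overshoot 0.7 dB → GR 6.3 dB.
A applies 3.7 dB more gain reduction.

A, by 3.7 dB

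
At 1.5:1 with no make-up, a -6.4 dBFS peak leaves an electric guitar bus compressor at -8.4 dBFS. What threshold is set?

-12.4 dBFS

Gain reduction = -6.4 − (-8.4) = 2 dB; output overshoot = GR / (R − 1) = 2 / 0.5 = 4 dB.
Threshold = output − output overshoot = -8.4 − 4 = -12.4 dBFS.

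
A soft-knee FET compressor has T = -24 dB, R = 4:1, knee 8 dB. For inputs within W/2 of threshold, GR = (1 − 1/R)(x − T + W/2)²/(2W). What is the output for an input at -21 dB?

-23.296875 dB

x − T + W/2 = -21 − (-24) + 4 = 7.
GR = (1 − 1/4) × 7² / 16 = 0.75 × 49 / 16 = 2.296875 dB.
Output = -21 − 2.296875 = -23.296875 dB.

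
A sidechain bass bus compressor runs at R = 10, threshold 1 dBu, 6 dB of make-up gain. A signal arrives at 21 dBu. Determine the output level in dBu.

21 dBu sits 20 dB over threshold.
10:1 compression reduces that to 20/10 = 2 dB over.
Output = 1 + 2 = 3 dBu; make-up adds 6 dB, giving 9 dBu.

9 dBu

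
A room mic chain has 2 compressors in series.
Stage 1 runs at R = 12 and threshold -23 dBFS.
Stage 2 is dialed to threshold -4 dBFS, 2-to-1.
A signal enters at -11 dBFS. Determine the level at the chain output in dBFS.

Stage 1: 12 dB above -23 dBFS, reduced 12:1 to 1 dB above → -22 dBFS.
Stage 2: -22 dBFS is at or below the -4 dBFS threshold — no compression; output -22 dBFS.

-22 dBFS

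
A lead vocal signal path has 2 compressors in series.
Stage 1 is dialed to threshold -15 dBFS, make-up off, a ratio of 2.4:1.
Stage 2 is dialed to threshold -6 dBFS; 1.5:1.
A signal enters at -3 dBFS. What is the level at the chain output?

-10 dBFS

Stage 1: overshoot 12 dB → 12/2.4 = 5 dB → -10 dBFS.
Stage 2: below threshold (-10 ≤ -6); passes unchanged; output -10 dBFS.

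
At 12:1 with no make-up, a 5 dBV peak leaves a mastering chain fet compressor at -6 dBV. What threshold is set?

-7 dBV

Gain reduction = 5 − (-6) = 11 dB; output overshoot = GR / (R − 1) = 11 / 11 = 1 dB.
Threshold = output − output overshoot = -6 − 1 = -7 dBV.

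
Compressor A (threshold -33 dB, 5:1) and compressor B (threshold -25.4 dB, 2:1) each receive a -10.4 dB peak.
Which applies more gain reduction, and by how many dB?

A, by 10.58 dB

A: overshoot 22.6 dB → output overshoot 4.52 dB → GR 18.08 dB.
B: overshoot 15 dB → output overshoot 7.5 dB → GR 7.5 dB.
A reduces 10.58 dB more.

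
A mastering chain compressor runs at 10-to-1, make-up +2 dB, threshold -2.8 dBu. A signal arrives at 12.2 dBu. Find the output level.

Overshoot: 12.2 − (-2.8) = 15 dB.
10:1 compression reduces that to 15/10 = 1.5 dB over.
That puts the output at -1.3 dBu; make-up adds 2 dB, giving 0.7 dBu.

0.7 dBu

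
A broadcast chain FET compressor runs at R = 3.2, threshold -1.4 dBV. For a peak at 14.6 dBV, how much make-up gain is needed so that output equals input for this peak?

11 dB

The peak compresses to -1.4 + 16/3.2 = 3.6 dBV.
To reach 14.6 dBV requires 14.6 − 3.6 = 11 dB of make-up.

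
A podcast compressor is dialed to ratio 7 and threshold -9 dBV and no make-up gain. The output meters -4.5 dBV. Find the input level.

22.5 dBV

Post-compression overshoot = -4.5 − (-9) = 4.5 dB.
Before 7:1 compression the overshoot was 4.5 × 7 = 31.5 dB, so input = -9 + 31.5 = 22.5 dBV.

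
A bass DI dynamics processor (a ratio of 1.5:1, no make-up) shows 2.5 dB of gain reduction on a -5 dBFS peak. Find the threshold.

Gain reduction = -5 − (-7.5) = 2.5 dB; output overshoot = GR / (R − 1) = 2.5 / 0.5 = 5 dB.
Threshold = output − output overshoot = -7.5 − 5 = -12.5 dBFS.

-12.5 dBFS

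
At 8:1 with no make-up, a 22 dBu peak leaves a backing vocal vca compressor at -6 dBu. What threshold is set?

Let T be the threshold. Output overshoot = (input overshoot)/R, so -6 − T = (22 − T)/8.
8·(-6 − T) = 22 − T → 7·T = -48 − 22 = -70.
T = -70/7 = -10 dBu.

-10 dBu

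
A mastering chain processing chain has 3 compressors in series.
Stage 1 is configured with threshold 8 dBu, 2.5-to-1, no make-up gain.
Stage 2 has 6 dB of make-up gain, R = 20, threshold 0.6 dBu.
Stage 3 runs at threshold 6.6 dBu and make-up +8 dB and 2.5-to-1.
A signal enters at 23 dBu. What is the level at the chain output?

14.868 dBu

Stage 1: 23 dBu is 15 dB over 8 dBu; at 2.5:1 that becomes 6 dB over, giving 14 dBu.
Stage 2: overshoot 13.4 dB → 13.4/20 = 0.67 dB → 1.27 dBu; +6 dB make-up → 7.27 dBu.
Stage 3: 7.27 dBu is 0.67 dB over 6.6 dBu; at 2.5:1 that becomes 0.268 dB over, giving 6.868 dBu; +8 dB make-up → 14.868 dBu.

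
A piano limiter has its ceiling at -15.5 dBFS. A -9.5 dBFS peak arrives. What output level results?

At ∞:1, everything above -15.5 dBFS is held at the ceiling.

-15.5 dBFS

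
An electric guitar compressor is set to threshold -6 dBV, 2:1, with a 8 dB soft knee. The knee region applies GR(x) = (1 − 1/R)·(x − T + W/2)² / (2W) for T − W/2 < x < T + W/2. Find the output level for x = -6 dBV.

-6.5 dBV

x − T + W/2 = -6 − (-6) + 4 = 4.
GR = (1 − 1/2) × 4² / 16 = 0.5 × 16 / 16 = 0.5 dB.
Output = -6 − 0.5 = -6.5 dBV.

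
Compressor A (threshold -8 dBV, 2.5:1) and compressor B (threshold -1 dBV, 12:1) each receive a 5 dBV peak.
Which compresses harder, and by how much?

A: 13 dB over, compressed to 5.2 dB over, so 7.8 dB of GR.
B: 6 dB over, compressed to 0.5 dB over, so 5.5 dB of GR.
Difference: 2.3 dB in favour of A.

A, by 2.3 dB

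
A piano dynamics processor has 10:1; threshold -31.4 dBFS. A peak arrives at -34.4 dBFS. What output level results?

-34.4 dBFS is 3 dB below the -31.4 dBFS threshold, so no gain reduction is applied.
Output = input = -34.4 dBFS.

-34.4 dBFS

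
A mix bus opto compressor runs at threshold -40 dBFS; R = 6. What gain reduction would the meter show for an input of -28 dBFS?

-28 dBFS exceeds the threshold by 12 dB.
A 6:1 ratio leaves 2 dB of that excess.
Gain reduction = 12 − 2 = 10 dB.

10 dB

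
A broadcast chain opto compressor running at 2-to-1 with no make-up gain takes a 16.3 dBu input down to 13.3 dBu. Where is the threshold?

Let T be the threshold. Output overshoot = (input overshoot)/R, so 13.3 − T = (16.3 − T)/2.
2·(13.3 − T) = 16.3 − T → 1·T = 26.6 − 16.3 = 10.3.
T = 10.3/1 = 10.3 dBu.

10.3 dBu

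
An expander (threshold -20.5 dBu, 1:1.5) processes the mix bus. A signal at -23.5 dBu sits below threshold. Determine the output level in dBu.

-25 dBu

The input is 3 dB below the -20.5 dBu threshold.
A 1:1.5 expander multiplies undershoot by 1.5: 3 × 1.5 = 4.5 dB below threshold.
Output = -20.5 − 4.5 = -25 dBu.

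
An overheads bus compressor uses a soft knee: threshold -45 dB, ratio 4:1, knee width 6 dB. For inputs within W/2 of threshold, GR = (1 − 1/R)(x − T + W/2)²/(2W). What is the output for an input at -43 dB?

x − T + W/2 = -43 − (-45) + 3 = 5.
GR = (1 − 1/4) × 5² / 12 = 0.75 × 25 / 12 = 1.5625 dB.
Output = -43 − 1.5625 = -44.5625 dB.

-44.5625 dB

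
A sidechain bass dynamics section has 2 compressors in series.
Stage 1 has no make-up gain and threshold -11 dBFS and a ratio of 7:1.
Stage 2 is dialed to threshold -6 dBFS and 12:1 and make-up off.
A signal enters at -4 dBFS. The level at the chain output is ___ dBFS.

Stage 1: overshoot 7 dB → 7/7 = 1 dB → -10 dBFS.
Stage 2: -10 dBFS ≤ -6 dBFS, so stage 2 doesn't engage; output -10 dBFS.

-10 dBFS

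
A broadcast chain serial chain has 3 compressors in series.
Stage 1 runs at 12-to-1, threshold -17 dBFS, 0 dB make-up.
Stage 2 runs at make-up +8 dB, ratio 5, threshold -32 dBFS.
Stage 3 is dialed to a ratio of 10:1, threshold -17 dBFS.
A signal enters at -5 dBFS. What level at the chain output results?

Stage 1: 12 dB above -17 dBFS, reduced 12:1 to 1 dB above → -16 dBFS.
Stage 2: -16 dBFS is 16 dB over -32 dBFS; at 5:1 that becomes 3.2 dB over, giving -28.8 dBFS; +8 dB make-up → -20.8 dBFS.
Stage 3: -20.8 dBFS ≤ -17 dBFS, so stage 3 doesn't engage; output -20.8 dBFS.

-20.8 dBFS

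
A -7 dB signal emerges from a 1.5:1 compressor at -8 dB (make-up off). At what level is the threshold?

-10 dB

Gain reduction = -7 − (-8) = 1 dB; output overshoot = GR / (R − 1) = 1 / 0.5 = 2 dB.
Threshold = output − output overshoot = -8 − 2 = -10 dB.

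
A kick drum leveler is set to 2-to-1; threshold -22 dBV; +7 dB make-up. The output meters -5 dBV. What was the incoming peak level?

Stripping the +7 dB make-up gives -12 dBV at the gain stage.
That's 10 dB above the -22 dBV threshold.
Before 2:1 compression the overshoot was 10 × 2 = 20 dB, so input = -22 + 20 = -2 dBV.

-2 dBV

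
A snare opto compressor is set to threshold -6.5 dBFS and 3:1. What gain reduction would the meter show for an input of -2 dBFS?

3 dB

The signal is 4.5 dB above threshold.
After 3:1 compression the overshoot becomes 4.5/3 = 1.5 dB.
Gain reduction = 4.5 − 1.5 = 3 dB.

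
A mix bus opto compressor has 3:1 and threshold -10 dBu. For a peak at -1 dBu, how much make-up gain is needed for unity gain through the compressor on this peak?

6 dB

Overshoot 9 dB → 9/3 = 3 dB after compression, so the compressed level is -10 + 3 = -7 dBu.
Make-up = target − compressed = -1 − (-7) = 6 dB.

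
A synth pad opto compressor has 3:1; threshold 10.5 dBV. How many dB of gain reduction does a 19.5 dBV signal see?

6 dB

19.5 dBV exceeds the threshold by 9 dB.
At 3:1, output sits 9/3 = 3 dB above threshold.
GR = overshoot in − overshoot out = 9 − 3 = 6 dB.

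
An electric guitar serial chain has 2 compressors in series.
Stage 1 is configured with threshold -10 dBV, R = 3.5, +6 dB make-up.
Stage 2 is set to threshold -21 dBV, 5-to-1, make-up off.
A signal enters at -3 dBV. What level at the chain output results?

Stage 1: 7 dB above -10 dBV, reduced 3.5:1 to 2 dB above → -8 dBV; +6 dB make-up → -2 dBV.
Stage 2: overshoot 19 dB → 19/5 = 3.8 dB → -17.2 dBV.

-17.2 dBV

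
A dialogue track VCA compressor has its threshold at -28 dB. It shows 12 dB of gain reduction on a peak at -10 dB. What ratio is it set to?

3:1

Input overshoot = -10 − (-28) = 18 dB.
Output overshoot = 18 − 12 = 6 dB.
Ratio = input overshoot / output overshoot = 18 / 6 = 3.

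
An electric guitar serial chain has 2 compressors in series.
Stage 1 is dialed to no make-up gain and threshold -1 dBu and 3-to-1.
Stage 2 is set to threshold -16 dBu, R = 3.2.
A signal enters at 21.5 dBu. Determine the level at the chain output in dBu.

Stage 1: overshoot 22.5 dB → 22.5/3 = 7.5 dB → 6.5 dBu.
Stage 2: 22.5 dB above -16 dBu, reduced 3.2:1 to 7.03125 dB above → -8.96875 dBu.

-8.96875 dBu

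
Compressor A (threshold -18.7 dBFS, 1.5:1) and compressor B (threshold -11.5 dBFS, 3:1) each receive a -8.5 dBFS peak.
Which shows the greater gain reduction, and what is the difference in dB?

A, by 1.4 dB

A: overshoot 10.2 dB → output overshoot 6.8 dB → GR 3.4 dB.
B: overshoot 3 dB → output overshoot 1 dB → GR 2 dB.
A applies 1.4 dB more gain reduction.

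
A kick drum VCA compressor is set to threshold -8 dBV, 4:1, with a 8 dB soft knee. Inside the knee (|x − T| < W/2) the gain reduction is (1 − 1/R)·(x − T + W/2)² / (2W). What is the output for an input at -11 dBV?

-11.046875 dBV

x − T + W/2 = -11 − (-8) + 4 = 1.
GR = (1 − 1/4) × 1² / 16 = 0.75 × 1 / 16 = 0.046875 dB.
Output = -11 − 0.046875 = -11.046875 dBV.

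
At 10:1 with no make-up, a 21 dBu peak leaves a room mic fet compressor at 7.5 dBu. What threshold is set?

6 dBu

Input is 15 dB above T (since output overshoot × R = input overshoot: (7.5 − T)·10 = 21 − T gives T = 6 dBu).
Check: 6 + (21 − 6)/10 = 6 + 1.5 = 7.5 dBu. ✓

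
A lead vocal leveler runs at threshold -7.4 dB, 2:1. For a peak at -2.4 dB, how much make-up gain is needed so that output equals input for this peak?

The peak compresses to -7.4 + 5/2 = -4.9 dB.
To reach -2.4 dB requires -2.4 − (-4.9) = 2.5 dB of make-up.

2.5 dB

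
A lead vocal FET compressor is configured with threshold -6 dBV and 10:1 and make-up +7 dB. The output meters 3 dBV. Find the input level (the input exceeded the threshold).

14 dBV

Remove make-up: 3 − 7 = -4 dBV.
That's 2 dB above the -6 dBV threshold.
Undo the ratio: input overshoot = 2 × 10 = 20 dB, giving input = 14 dBV.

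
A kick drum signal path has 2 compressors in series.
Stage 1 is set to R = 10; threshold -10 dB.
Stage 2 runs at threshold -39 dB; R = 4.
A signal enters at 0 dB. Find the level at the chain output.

-31.5 dB

Stage 1: 0 dB is 10 dB over -10 dB; at 10:1 that becomes 1 dB over, giving -9 dB.
Stage 2: -9 dB is 30 dB over -39 dB; at 4:1 that becomes 7.5 dB over, giving -31.5 dB.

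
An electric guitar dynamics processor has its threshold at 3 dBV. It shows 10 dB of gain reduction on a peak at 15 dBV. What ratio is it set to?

Input overshoot = 15 − 3 = 12 dB.
Output overshoot = 12 − 10 = 2 dB.
Ratio = input overshoot / output overshoot = 12 / 2 = 6.

6:1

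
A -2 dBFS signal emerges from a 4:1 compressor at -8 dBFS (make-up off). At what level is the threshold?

Let T be the threshold. Output overshoot = (input overshoot)/R, so -8 − T = (-2 − T)/4.
4·(-8 − T) = -2 − T → 3·T = -32 − (-2) = -30.
T = -30/3 = -10 dBFS.

-10 dBFS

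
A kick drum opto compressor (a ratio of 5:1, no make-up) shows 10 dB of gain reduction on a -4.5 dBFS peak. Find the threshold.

Input is 12.5 dB above T (since output overshoot × R = input overshoot: (-14.5 − T)·5 = -4.5 − T gives T = -17 dBFS).
Check: -17 + (-4.5 − (-17))/5 = -17 + 2.5 = -14.5 dBFS. ✓

-17 dBFS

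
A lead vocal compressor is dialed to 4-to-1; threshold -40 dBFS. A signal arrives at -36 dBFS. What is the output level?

The input is 4 dB above the -40 dBFS threshold.
4:1 compression reduces that to 4/4 = 1 dB over.
Output = -40 + 1 = -39 dBFS.

-39 dBFS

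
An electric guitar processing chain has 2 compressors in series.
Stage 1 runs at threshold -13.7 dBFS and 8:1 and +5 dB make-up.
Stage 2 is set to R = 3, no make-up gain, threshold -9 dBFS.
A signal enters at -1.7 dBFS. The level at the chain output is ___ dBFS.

Stage 1: overshoot 12 dB → 12/8 = 1.5 dB → -12.2 dBFS; +5 dB make-up → -7.2 dBFS.
Stage 2: 1.8 dB above -9 dBFS, reduced 3:1 to 0.6 dB above → -8.4 dBFS.

-8.4 dBFS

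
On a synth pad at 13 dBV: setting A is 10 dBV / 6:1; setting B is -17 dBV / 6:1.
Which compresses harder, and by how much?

A: 3 dB over, compressed to 0.5 dB over, so 2.5 dB of GR.
B: 30 dB over, compressed to 5 dB over, so 25 dB of GR.
B reduces 22.5 dB more.

B, by 22.5 dB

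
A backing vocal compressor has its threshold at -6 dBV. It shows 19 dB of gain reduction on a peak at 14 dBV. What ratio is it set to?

Input overshoot = 14 − (-6) = 20 dB.
Output overshoot = 20 − 19 = 1 dB.
Ratio = input overshoot / output overshoot = 20 / 1 = 20.

20:1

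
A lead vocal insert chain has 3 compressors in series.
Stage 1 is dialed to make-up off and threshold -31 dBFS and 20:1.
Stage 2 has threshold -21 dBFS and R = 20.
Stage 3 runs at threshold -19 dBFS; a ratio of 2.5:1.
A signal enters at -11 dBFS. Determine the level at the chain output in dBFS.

Stage 1: overshoot 20 dB → 20/20 = 1 dB → -30 dBFS.
Stage 2: -30 dBFS is at or below the -21 dBFS threshold — no compression; output -30 dBFS.
Stage 3: -30 dBFS ≤ -19 dBFS, so stage 3 doesn't engage; output -30 dBFS.

-30 dBFS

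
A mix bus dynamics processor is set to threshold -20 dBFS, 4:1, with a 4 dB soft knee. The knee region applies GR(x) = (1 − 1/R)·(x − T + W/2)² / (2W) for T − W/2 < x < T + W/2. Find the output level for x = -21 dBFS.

x − T + W/2 = -21 − (-20) + 2 = 1.
GR = (1 − 1/4) × 1² / 8 = 0.75 × 1 / 8 = 0.09375 dB.
Output = -21 − 0.09375 = -21.09375 dBFS.

-21.09375 dBFS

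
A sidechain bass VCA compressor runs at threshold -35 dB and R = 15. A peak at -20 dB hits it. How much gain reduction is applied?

Overshoot = -20 − (-35) = 15 dB.
A 15:1 ratio leaves 1 dB of that excess.
GR = overshoot in − overshoot out = 15 − 1 = 14 dB.

14 dB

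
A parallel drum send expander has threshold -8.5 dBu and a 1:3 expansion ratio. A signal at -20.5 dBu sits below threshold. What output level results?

Below threshold, a 1:3 expander applies gain = (3−1)×(T − x) of attenuation.
(3−1) × 12 = 24 dB, so output = -20.5 − 24 = -44.5 dBu.

-44.5 dBu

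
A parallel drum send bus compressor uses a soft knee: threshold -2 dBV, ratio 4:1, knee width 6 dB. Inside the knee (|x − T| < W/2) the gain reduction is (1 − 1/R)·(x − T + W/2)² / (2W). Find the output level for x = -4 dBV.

x − T + W/2 = -4 − (-2) + 3 = 1.
GR = (1 − 1/4) × 1² / 12 = 0.75 × 1 / 12 = 0.0625 dB.
Output = -4 − 0.0625 = -4.0625 dBV.

-4.0625 dBV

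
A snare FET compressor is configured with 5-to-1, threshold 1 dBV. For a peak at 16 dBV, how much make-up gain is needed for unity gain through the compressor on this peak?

12 dB

The peak compresses to 1 + 15/5 = 4 dBV.
To reach 16 dBV requires 16 − 4 = 12 dB of make-up.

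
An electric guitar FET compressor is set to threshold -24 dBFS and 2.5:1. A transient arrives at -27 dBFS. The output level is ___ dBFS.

-27 dBFS is 3 dB below the -24 dBFS threshold, so no gain reduction is applied.
Output = input = -27 dBFS.

-27 dBFS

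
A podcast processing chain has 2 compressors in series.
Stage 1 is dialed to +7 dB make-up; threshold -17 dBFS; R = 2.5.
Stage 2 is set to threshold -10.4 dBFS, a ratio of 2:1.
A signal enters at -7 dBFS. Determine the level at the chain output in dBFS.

-8.2 dBFS

Stage 1: overshoot 10 dB → 10/2.5 = 4 dB → -13 dBFS; +7 dB make-up → -6 dBFS.
Stage 2: overshoot 4.4 dB → 4.4/2 = 2.2 dB → -8.2 dBFS.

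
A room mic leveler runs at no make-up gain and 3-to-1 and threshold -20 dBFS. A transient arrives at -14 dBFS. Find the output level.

-18 dBFS

Overshoot: -14 − (-20) = 6 dB.
3:1 compression reduces that to 6/3 = 2 dB over.
That puts the output at -18 dBFS.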